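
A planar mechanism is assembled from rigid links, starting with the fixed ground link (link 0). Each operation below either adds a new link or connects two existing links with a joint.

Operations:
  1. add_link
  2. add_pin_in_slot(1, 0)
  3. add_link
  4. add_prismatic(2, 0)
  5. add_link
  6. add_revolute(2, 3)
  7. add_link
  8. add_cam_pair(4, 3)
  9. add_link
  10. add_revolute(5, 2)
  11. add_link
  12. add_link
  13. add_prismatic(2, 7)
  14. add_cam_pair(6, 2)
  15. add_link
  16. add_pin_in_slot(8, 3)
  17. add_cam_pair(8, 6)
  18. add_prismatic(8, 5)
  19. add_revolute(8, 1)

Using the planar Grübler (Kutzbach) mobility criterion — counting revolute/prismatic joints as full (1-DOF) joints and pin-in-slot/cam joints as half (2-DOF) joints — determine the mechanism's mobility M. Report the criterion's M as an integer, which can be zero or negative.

M = 7

ground; <1,0,0>
#1 <2,0,0>
PS:1↔0 J2 <2,0,1>
#2 <3,0,1>
P:2↔0 J1 <3,1,1>
#3 <4,1,1>
R:2↔3 J1 <4,2,1>
#4 <5,2,1>
C:4↔3 J2 <5,2,2>
#5 <6,2,2>
R:5↔2 J1 <6,3,2>
#6 <7,3,2>
#7 <8,3,2>
P:2↔7 J1 <8,4,2>
C:6↔2 J2 <8,4,3>
#8 <9,4,3>
PS:8↔3 J2 <9,4,4>
C:8↔6 J2 <9,4,5>
P:8↔5 J1 <9,5,5>
R:8↔1 J1 <9,6,5>
3×8 − 2×6 − 1×5 = 7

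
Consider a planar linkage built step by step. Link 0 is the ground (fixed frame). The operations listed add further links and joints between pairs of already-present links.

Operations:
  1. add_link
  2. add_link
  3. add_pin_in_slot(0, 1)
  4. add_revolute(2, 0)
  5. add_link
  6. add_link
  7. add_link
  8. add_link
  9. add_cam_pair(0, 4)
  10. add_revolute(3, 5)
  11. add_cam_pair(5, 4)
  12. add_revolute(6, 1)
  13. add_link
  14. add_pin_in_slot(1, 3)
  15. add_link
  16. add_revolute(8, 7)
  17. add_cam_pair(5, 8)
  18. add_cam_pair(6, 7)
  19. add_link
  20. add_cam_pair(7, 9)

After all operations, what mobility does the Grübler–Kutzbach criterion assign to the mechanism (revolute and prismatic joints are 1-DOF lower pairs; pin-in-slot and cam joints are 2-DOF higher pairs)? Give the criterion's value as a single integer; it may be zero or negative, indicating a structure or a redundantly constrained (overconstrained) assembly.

ground; <1,0,0>
#1 <2,0,0>
#2 <3,0,0>
PS:0↔1 J2 <3,0,1>
R:2↔0 J1 <3,1,1>
#3 <4,1,1>
#4 <5,1,1>
#5 <6,1,1>
#6 <7,1,1>
C:0↔4 J2 <7,1,2>
R:3↔5 J1 <7,2,2>
C:5↔4 J2 <7,2,3>
R:6↔1 J1 <7,3,3>
#7 <8,3,3>
PS:1↔3 J2 <8,3,4>
#8 <9,3,4>
R:8↔7 J1 <9,4,4>
C:5↔8 J2 <9,4,5>
C:6↔7 J2 <9,4,6>
#9 <10,4,6>
C:7↔9 J2 <10,4,7>
3×9 − 2×4 − 1×7 = 12

M = 12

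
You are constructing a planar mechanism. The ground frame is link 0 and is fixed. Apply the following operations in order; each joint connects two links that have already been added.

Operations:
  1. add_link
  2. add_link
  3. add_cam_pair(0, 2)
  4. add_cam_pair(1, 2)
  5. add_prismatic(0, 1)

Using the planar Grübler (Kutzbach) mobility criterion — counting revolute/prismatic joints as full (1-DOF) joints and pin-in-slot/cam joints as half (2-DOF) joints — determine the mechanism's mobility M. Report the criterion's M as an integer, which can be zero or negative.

ground; <1,0,0>
#1 <2,0,0>
#2 <3,0,0>
C:0↔2 J2 <3,0,1>
C:1↔2 J2 <3,0,2>
P:0↔1 J1 <3,1,2>
3×2 − 2×1 − 1×2 = 2

M = 2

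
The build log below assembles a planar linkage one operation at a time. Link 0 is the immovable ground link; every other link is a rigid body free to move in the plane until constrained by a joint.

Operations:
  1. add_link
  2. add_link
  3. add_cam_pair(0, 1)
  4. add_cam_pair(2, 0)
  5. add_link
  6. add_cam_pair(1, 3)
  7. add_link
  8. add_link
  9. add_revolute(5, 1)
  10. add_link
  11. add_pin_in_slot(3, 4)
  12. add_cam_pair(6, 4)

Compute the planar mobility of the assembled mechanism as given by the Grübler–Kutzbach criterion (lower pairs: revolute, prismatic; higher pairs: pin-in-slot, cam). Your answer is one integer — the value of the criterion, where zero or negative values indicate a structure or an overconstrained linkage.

M = 11

link 0 = ground. State L|J1|J2 = 1|0|0
+link1  2|0|0
+link2  3|0|0
C(0,1) f=2→J2  3|0|1
C(2,0) f=2→J2  3|0|2
+link3  4|0|2
C(1,3) f=2→J2  4|0|3
+link4  5|0|3
+link5  6|0|3
R(5,1) f=1→J1  6|1|3
+link6  7|1|3
PS(3,4) f=2→J2  7|1|4
C(6,4) f=2→J2  7|1|5
M = 3(7−1)−2·1−5 = 18−2−5 = 11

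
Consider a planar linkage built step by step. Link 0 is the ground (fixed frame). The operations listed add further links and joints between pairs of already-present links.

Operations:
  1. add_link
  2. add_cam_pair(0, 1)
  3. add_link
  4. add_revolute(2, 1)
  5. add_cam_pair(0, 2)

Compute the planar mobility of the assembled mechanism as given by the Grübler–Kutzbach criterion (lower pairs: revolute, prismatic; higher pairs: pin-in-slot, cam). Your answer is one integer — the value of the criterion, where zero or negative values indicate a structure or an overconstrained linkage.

link 0 = ground. State L|J1|J2 = 1|0|0
+link1  2|0|0
C(0,1) f=2→J2  2|0|1
+link2  3|0|1
R(2,1) f=1→J1  3|1|1
C(0,2) f=2→J2  3|1|2
M = 3(3−1)−2·1−2 = 6−2−2 = 2

M = 2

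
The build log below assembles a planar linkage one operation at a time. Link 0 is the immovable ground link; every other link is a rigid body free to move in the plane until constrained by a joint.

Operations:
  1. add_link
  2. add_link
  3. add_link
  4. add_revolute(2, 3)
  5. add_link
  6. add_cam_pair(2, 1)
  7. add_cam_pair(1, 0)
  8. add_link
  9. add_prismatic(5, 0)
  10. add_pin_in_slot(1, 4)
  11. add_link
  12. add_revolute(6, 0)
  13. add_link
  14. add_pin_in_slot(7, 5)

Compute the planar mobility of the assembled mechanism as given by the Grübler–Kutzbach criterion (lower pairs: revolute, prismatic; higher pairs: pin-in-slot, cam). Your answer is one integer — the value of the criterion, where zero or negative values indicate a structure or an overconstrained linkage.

M = 11

(L,J1,J2)=(1,0,0); link0 fixed
link1: (2,0,0)
link2: (3,0,0)
link3: (4,0,0)
R 2-3 [J1]: (4,1,0)
link4: (5,1,0)
C 2-1 [J2]: (5,1,1)
C 1-0 [J2]: (5,1,2)
link5: (6,1,2)
P 5-0 [J1]: (6,2,2)
PS 1-4 [J2]: (6,2,3)
link6: (7,2,3)
R 6-0 [J1]: (7,3,3)
link7: (8,3,3)
PS 7-5 [J2]: (8,3,4)
Grübler: 3·7 − 2·3 − 4 = 11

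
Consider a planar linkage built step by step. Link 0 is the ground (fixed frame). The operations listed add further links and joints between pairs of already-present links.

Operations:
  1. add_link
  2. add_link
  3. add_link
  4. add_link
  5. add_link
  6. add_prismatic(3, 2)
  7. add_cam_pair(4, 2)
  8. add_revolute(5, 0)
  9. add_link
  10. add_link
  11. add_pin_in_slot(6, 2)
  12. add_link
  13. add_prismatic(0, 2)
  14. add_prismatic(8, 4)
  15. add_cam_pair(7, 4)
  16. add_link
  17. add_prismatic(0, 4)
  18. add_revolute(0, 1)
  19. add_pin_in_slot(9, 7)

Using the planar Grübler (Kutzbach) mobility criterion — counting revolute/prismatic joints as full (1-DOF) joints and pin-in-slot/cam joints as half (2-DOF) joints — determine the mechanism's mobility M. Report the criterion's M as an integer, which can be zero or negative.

M = 11

(L,J1,J2)=(1,0,0); link0 fixed
link1: (2,0,0)
link2: (3,0,0)
link3: (4,0,0)
link4: (5,0,0)
link5: (6,0,0)
P 3-2 [J1]: (6,1,0)
C 4-2 [J2]: (6,1,1)
R 5-0 [J1]: (6,2,1)
link6: (7,2,1)
link7: (8,2,1)
PS 6-2 [J2]: (8,2,2)
link8: (9,2,2)
P 0-2 [J1]: (9,3,2)
P 8-4 [J1]: (9,4,2)
C 7-4 [J2]: (9,4,3)
link9: (10,4,3)
P 0-4 [J1]: (10,5,3)
R 0-1 [J1]: (10,6,3)
PS 9-7 [J2]: (10,6,4)
Grübler: 3·9 − 2·6 − 4 = 11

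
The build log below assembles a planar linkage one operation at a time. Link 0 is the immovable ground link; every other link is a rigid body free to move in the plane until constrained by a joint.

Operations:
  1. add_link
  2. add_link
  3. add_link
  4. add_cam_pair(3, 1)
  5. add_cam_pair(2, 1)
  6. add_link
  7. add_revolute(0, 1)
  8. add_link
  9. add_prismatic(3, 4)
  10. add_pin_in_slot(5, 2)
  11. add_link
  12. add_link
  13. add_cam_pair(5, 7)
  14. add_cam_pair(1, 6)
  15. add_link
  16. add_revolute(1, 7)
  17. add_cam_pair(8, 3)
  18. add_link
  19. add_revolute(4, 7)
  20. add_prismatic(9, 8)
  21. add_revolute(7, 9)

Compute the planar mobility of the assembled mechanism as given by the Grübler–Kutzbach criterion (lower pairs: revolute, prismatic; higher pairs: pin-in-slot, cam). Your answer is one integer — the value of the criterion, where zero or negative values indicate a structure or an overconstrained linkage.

[1;0;0] (link 0 is ground)
L+ [2;0;0]
L+ [3;0;0]
L+ [4;0;0]
C(3,1)∈J2 [4;0;1]
C(2,1)∈J2 [4;0;2]
L+ [5;0;2]
R(0,1)∈J1 [5;1;2]
L+ [6;1;2]
P(3,4)∈J1 [6;2;2]
PS(5,2)∈J2 [6;2;3]
L+ [7;2;3]
L+ [8;2;3]
C(5,7)∈J2 [8;2;4]
C(1,6)∈J2 [8;2;5]
L+ [9;2;5]
R(1,7)∈J1 [9;3;5]
C(8,3)∈J2 [9;3;6]
L+ [10;3;6]
R(4,7)∈J1 [10;4;6]
P(9,8)∈J1 [10;5;6]
R(7,9)∈J1 [10;6;6]
mobility = 27 − 12 − 6 = 9

M = 9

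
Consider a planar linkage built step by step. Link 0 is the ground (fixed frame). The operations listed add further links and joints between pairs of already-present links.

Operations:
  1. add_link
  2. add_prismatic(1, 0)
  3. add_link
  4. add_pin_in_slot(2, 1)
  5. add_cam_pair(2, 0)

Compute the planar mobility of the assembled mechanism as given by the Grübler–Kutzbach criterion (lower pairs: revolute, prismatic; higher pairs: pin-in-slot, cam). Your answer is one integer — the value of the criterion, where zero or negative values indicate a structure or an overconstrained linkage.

M = 2

link 0 = ground. State L|J1|J2 = 1|0|0
+link1  2|0|0
P(1,0) f=1→J1  2|1|0
+link2  3|1|0
PS(2,1) f=2→J2  3|1|1
C(2,0) f=2→J2  3|1|2
M = 3(3−1)−2·1−2 = 6−2−2 = 2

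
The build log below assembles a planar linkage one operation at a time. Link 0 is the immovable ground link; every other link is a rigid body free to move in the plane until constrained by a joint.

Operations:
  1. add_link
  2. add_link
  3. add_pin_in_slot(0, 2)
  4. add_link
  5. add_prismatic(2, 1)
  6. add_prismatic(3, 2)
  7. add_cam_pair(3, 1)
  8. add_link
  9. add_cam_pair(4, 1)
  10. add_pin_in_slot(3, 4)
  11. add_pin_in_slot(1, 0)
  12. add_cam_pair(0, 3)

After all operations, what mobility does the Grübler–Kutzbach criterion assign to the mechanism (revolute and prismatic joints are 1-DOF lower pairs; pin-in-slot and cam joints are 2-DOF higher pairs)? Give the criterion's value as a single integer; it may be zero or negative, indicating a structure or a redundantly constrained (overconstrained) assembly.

[1;0;0] (link 0 is ground)
L+ [2;0;0]
L+ [3;0;0]
PS(0,2)∈J2 [3;0;1]
L+ [4;0;1]
P(2,1)∈J1 [4;1;1]
P(3,2)∈J1 [4;2;1]
C(3,1)∈J2 [4;2;2]
L+ [5;2;2]
C(4,1)∈J2 [5;2;3]
PS(3,4)∈J2 [5;2;4]
PS(1,0)∈J2 [5;2;5]
C(0,3)∈J2 [5;2;6]
mobility = 12 − 4 − 6 = 2

M = 2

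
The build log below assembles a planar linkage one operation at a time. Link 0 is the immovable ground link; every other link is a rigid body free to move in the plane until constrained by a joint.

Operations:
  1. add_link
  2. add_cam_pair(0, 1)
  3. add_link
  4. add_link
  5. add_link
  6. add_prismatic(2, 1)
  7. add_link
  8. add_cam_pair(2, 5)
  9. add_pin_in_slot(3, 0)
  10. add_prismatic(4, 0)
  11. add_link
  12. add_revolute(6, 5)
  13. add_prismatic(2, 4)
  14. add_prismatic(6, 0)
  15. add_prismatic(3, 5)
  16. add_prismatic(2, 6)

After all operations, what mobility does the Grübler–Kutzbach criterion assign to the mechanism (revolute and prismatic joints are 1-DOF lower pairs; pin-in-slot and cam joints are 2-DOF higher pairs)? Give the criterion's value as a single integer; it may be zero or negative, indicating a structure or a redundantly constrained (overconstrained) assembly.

ground; <1,0,0>
#1 <2,0,0>
C:0↔1 J2 <2,0,1>
#2 <3,0,1>
#3 <4,0,1>
#4 <5,0,1>
P:2↔1 J1 <5,1,1>
#5 <6,1,1>
C:2↔5 J2 <6,1,2>
PS:3↔0 J2 <6,1,3>
P:4↔0 J1 <6,2,3>
#6 <7,2,3>
R:6↔5 J1 <7,3,3>
P:2↔4 J1 <7,4,3>
P:6↔0 J1 <7,5,3>
P:3↔5 J1 <7,6,3>
P:2↔6 J1 <7,7,3>
3×6 − 2×7 − 1×3 = 1

M = 1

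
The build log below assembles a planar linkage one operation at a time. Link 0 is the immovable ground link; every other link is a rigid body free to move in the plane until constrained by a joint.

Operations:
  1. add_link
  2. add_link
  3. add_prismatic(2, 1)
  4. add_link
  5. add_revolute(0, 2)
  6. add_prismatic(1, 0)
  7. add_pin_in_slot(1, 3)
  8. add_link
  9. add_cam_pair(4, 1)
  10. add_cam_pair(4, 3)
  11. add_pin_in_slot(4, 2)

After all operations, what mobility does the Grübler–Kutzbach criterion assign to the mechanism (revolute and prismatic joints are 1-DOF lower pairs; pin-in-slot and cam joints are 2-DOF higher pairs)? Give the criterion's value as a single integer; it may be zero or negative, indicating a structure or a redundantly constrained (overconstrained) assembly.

M = 2

L=1 J1=0 J2=0
add link → L=2 J1=0 J2=0
add link → L=3 J1=0 J2=0
P@2,1 dof=1 J1 → L=3 J1=1 J2=0
add link → L=4 J1=1 J2=0
R@0,2 dof=1 J1 → L=4 J1=2 J2=0
P@1,0 dof=1 J1 → L=4 J1=3 J2=0
PS@1,3 dof=2 J2 → L=4 J1=3 J2=1
add link → L=5 J1=3 J2=1
C@4,1 dof=2 J2 → L=5 J1=3 J2=2
C@4,3 dof=2 J2 → L=5 J1=3 J2=3
PS@4,2 dof=2 J2 → L=5 J1=3 J2=4
M=3(L−1)−2J1−J2=3·4−2·3−4=2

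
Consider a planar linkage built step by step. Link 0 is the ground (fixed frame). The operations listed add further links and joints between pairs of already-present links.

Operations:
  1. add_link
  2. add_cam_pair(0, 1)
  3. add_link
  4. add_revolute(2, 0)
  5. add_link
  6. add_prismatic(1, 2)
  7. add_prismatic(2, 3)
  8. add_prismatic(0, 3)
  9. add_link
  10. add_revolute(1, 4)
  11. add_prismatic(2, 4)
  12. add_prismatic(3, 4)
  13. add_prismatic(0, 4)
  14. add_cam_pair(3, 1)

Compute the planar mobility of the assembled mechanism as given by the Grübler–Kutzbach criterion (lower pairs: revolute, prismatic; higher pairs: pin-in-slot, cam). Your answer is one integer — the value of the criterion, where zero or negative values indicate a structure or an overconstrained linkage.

M = -6

L=1 J1=0 J2=0
add link → L=2 J1=0 J2=0
C@0,1 dof=2 J2 → L=2 J1=0 J2=1
add link → L=3 J1=0 J2=1
R@2,0 dof=1 J1 → L=3 J1=1 J2=1
add link → L=4 J1=1 J2=1
P@1,2 dof=1 J1 → L=4 J1=2 J2=1
P@2,3 dof=1 J1 → L=4 J1=3 J2=1
P@0,3 dof=1 J1 → L=4 J1=4 J2=1
add link → L=5 J1=4 J2=1
R@1,4 dof=1 J1 → L=5 J1=5 J2=1
P@2,4 dof=1 J1 → L=5 J1=6 J2=1
P@3,4 dof=1 J1 → L=5 J1=7 J2=1
P@0,4 dof=1 J1 → L=5 J1=8 J2=1
C@3,1 dof=2 J2 → L=5 J1=8 J2=2
M=3(L−1)−2J1−J2=3·4−2·8−2=-6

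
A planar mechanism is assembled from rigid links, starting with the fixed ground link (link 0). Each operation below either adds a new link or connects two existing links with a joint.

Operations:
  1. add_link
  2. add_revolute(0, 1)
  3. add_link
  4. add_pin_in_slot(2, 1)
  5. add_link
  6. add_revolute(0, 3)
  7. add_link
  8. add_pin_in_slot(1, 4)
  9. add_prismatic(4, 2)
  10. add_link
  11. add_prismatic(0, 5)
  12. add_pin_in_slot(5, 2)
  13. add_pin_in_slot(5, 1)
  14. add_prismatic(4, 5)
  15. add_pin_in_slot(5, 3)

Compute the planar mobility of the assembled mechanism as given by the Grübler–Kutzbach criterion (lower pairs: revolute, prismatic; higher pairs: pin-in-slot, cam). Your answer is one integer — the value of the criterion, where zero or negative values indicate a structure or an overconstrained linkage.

M = 0

ground; <1,0,0>
#1 <2,0,0>
R:0↔1 J1 <2,1,0>
#2 <3,1,0>
PS:2↔1 J2 <3,1,1>
#3 <4,1,1>
R:0↔3 J1 <4,2,1>
#4 <5,2,1>
PS:1↔4 J2 <5,2,2>
P:4↔2 J1 <5,3,2>
#5 <6,3,2>
P:0↔5 J1 <6,4,2>
PS:5↔2 J2 <6,4,3>
PS:5↔1 J2 <6,4,4>
P:4↔5 J1 <6,5,4>
PS:5↔3 J2 <6,5,5>
3×5 − 2×5 − 1×5 = 0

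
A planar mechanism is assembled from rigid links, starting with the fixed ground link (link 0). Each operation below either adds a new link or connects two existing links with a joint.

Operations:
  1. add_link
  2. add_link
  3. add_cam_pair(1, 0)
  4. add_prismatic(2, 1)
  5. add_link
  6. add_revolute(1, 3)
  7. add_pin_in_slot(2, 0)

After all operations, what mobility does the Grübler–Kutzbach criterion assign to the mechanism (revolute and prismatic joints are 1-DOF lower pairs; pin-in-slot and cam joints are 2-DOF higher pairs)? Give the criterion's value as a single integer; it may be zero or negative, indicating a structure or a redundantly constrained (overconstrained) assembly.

L=1 J1=0 J2=0
add link → L=2 J1=0 J2=0
add link → L=3 J1=0 J2=0
C@1,0 dof=2 J2 → L=3 J1=0 J2=1
P@2,1 dof=1 J1 → L=3 J1=1 J2=1
add link → L=4 J1=1 J2=1
R@1,3 dof=1 J1 → L=4 J1=2 J2=1
PS@2,0 dof=2 J2 → L=4 J1=2 J2=2
M=3(L−1)−2J1−J2=3·3−2·2−2=3

M = 3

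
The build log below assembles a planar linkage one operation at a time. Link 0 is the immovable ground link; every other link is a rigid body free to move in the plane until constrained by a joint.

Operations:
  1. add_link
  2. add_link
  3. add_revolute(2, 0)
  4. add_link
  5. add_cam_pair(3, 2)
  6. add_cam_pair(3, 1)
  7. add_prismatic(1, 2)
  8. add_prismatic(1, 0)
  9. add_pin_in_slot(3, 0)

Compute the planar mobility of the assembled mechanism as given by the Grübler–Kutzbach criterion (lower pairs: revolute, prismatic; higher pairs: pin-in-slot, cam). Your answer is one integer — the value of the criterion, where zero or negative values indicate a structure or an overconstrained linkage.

M = 0

L=1 J1=0 J2=0
add link → L=2 J1=0 J2=0
add link → L=3 J1=0 J2=0
R@2,0 dof=1 J1 → L=3 J1=1 J2=0
add link → L=4 J1=1 J2=0
C@3,2 dof=2 J2 → L=4 J1=1 J2=1
C@3,1 dof=2 J2 → L=4 J1=1 J2=2
P@1,2 dof=1 J1 → L=4 J1=2 J2=2
P@1,0 dof=1 J1 → L=4 J1=3 J2=2
PS@3,0 dof=2 J2 → L=4 J1=3 J2=3
M=3(L−1)−2J1−J2=3·3−2·3−3=0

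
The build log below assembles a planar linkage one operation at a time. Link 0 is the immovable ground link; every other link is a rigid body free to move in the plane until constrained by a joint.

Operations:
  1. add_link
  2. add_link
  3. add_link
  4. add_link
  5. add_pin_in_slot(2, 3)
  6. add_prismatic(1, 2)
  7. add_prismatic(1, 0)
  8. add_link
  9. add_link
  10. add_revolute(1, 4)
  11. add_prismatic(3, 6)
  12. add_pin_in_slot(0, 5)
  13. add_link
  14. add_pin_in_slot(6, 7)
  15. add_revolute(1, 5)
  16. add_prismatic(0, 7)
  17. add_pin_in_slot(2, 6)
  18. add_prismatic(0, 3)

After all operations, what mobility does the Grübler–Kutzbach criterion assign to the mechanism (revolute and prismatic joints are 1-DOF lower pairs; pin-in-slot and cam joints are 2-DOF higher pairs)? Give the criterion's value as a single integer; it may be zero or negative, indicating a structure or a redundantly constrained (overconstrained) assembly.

[1;0;0] (link 0 is ground)
L+ [2;0;0]
L+ [3;0;0]
L+ [4;0;0]
L+ [5;0;0]
PS(2,3)∈J2 [5;0;1]
P(1,2)∈J1 [5;1;1]
P(1,0)∈J1 [5;2;1]
L+ [6;2;1]
L+ [7;2;1]
R(1,4)∈J1 [7;3;1]
P(3,6)∈J1 [7;4;1]
PS(0,5)∈J2 [7;4;2]
L+ [8;4;2]
PS(6,7)∈J2 [8;4;3]
R(1,5)∈J1 [8;5;3]
P(0,7)∈J1 [8;6;3]
PS(2,6)∈J2 [8;6;4]
P(0,3)∈J1 [8;7;4]
mobility = 21 − 14 − 4 = 3

M = 3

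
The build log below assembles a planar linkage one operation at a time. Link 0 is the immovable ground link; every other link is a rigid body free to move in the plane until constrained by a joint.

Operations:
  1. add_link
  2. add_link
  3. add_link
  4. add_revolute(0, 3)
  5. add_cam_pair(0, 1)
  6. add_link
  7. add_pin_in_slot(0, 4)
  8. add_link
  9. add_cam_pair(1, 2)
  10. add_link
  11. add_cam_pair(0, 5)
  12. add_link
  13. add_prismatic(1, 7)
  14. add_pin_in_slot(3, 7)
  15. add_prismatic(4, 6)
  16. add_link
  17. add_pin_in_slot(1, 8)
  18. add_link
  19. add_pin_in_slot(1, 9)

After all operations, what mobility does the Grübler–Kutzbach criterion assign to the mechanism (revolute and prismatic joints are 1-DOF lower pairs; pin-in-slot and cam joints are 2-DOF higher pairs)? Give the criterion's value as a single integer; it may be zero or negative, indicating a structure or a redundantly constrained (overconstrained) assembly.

M = 14

(L,J1,J2)=(1,0,0); link0 fixed
link1: (2,0,0)
link2: (3,0,0)
link3: (4,0,0)
R 0-3 [J1]: (4,1,0)
C 0-1 [J2]: (4,1,1)
link4: (5,1,1)
PS 0-4 [J2]: (5,1,2)
link5: (6,1,2)
C 1-2 [J2]: (6,1,3)
link6: (7,1,3)
C 0-5 [J2]: (7,1,4)
link7: (8,1,4)
P 1-7 [J1]: (8,2,4)
PS 3-7 [J2]: (8,2,5)
P 4-6 [J1]: (8,3,5)
link8: (9,3,5)
PS 1-8 [J2]: (9,3,6)
link9: (10,3,6)
PS 1-9 [J2]: (10,3,7)
Grübler: 3·9 − 2·3 − 7 = 14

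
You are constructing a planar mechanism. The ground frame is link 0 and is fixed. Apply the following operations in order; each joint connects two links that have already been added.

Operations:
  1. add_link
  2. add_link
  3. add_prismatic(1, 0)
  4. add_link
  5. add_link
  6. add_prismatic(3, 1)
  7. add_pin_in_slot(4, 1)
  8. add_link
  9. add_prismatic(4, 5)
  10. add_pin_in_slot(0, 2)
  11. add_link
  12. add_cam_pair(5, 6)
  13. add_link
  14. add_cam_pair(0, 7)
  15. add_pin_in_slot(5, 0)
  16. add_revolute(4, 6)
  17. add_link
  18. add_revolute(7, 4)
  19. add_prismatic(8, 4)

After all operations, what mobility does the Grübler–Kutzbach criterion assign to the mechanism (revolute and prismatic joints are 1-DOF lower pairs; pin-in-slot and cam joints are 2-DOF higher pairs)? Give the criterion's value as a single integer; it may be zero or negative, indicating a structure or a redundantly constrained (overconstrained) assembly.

[1;0;0] (link 0 is ground)
L+ [2;0;0]
L+ [3;0;0]
P(1,0)∈J1 [3;1;0]
L+ [4;1;0]
L+ [5;1;0]
P(3,1)∈J1 [5;2;0]
PS(4,1)∈J2 [5;2;1]
L+ [6;2;1]
P(4,5)∈J1 [6;3;1]
PS(0,2)∈J2 [6;3;2]
L+ [7;3;2]
C(5,6)∈J2 [7;3;3]
L+ [8;3;3]
C(0,7)∈J2 [8;3;4]
PS(5,0)∈J2 [8;3;5]
R(4,6)∈J1 [8;4;5]
L+ [9;4;5]
R(7,4)∈J1 [9;5;5]
P(8,4)∈J1 [9;6;5]
mobility = 24 − 12 − 5 = 7

M = 7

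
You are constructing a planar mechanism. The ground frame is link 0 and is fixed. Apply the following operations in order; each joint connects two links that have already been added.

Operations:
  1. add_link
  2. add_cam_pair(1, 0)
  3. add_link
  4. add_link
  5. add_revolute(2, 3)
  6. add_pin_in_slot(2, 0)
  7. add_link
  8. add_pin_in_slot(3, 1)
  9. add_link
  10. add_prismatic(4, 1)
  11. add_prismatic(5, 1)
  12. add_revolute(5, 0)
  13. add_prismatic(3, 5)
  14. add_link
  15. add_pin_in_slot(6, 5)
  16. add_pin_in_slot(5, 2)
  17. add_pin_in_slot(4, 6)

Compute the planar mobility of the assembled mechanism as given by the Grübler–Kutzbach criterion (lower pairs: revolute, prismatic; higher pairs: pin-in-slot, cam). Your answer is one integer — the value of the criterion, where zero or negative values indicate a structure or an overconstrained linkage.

L=1 J1=0 J2=0
add link → L=2 J1=0 J2=0
C@1,0 dof=2 J2 → L=2 J1=0 J2=1
add link → L=3 J1=0 J2=1
add link → L=4 J1=0 J2=1
R@2,3 dof=1 J1 → L=4 J1=1 J2=1
PS@2,0 dof=2 J2 → L=4 J1=1 J2=2
add link → L=5 J1=1 J2=2
PS@3,1 dof=2 J2 → L=5 J1=1 J2=3
add link → L=6 J1=1 J2=3
P@4,1 dof=1 J1 → L=6 J1=2 J2=3
P@5,1 dof=1 J1 → L=6 J1=3 J2=3
R@5,0 dof=1 J1 → L=6 J1=4 J2=3
P@3,5 dof=1 J1 → L=6 J1=5 J2=3
add link → L=7 J1=5 J2=3
PS@6,5 dof=2 J2 → L=7 J1=5 J2=4
PS@5,2 dof=2 J2 → L=7 J1=5 J2=5
PS@4,6 dof=2 J2 → L=7 J1=5 J2=6
M=3(L−1)−2J1−J2=3·6−2·5−6=2

M = 2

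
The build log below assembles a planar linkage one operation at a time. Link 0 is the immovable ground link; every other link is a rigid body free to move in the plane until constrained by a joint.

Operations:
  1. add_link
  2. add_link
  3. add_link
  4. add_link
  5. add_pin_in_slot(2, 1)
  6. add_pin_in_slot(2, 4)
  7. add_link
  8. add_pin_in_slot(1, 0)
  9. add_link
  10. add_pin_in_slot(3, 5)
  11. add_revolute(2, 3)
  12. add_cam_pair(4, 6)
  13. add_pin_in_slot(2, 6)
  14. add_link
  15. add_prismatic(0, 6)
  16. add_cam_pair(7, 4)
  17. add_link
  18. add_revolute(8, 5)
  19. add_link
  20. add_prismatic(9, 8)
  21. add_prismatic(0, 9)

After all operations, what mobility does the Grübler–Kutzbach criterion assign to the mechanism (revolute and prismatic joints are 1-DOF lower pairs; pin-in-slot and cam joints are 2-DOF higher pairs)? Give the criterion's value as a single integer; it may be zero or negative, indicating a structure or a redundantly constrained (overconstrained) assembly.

L=1 J1=0 J2=0
add link → L=2 J1=0 J2=0
add link → L=3 J1=0 J2=0
add link → L=4 J1=0 J2=0
add link → L=5 J1=0 J2=0
PS@2,1 dof=2 J2 → L=5 J1=0 J2=1
PS@2,4 dof=2 J2 → L=5 J1=0 J2=2
add link → L=6 J1=0 J2=2
PS@1,0 dof=2 J2 → L=6 J1=0 J2=3
add link → L=7 J1=0 J2=3
PS@3,5 dof=2 J2 → L=7 J1=0 J2=4
R@2,3 dof=1 J1 → L=7 J1=1 J2=4
C@4,6 dof=2 J2 → L=7 J1=1 J2=5
PS@2,6 dof=2 J2 → L=7 J1=1 J2=6
add link → L=8 J1=1 J2=6
P@0,6 dof=1 J1 → L=8 J1=2 J2=6
C@7,4 dof=2 J2 → L=8 J1=2 J2=7
add link → L=9 J1=2 J2=7
R@8,5 dof=1 J1 → L=9 J1=3 J2=7
add link → L=10 J1=3 J2=7
P@9,8 dof=1 J1 → L=10 J1=4 J2=7
P@0,9 dof=1 J1 → L=10 J1=5 J2=7
M=3(L−1)−2J1−J2=3·9−2·5−7=10

M = 10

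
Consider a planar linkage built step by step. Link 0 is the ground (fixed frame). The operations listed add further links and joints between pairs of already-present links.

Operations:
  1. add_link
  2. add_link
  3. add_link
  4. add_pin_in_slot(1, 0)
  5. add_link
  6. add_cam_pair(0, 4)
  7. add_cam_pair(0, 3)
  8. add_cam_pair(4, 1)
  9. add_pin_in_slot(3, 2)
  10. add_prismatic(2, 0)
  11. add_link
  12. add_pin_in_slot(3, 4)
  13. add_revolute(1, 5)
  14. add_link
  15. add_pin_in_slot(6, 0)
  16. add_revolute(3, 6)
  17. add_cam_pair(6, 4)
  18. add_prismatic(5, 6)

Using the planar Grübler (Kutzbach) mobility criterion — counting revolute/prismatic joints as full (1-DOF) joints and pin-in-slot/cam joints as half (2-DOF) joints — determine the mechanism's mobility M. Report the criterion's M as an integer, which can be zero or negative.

M = 2

[1;0;0] (link 0 is ground)
L+ [2;0;0]
L+ [3;0;0]
L+ [4;0;0]
PS(1,0)∈J2 [4;0;1]
L+ [5;0;1]
C(0,4)∈J2 [5;0;2]
C(0,3)∈J2 [5;0;3]
C(4,1)∈J2 [5;0;4]
PS(3,2)∈J2 [5;0;5]
P(2,0)∈J1 [5;1;5]
L+ [6;1;5]
PS(3,4)∈J2 [6;1;6]
R(1,5)∈J1 [6;2;6]
L+ [7;2;6]
PS(6,0)∈J2 [7;2;7]
R(3,6)∈J1 [7;3;7]
C(6,4)∈J2 [7;3;8]
P(5,6)∈J1 [7;4;8]
mobility = 18 − 8 − 8 = 2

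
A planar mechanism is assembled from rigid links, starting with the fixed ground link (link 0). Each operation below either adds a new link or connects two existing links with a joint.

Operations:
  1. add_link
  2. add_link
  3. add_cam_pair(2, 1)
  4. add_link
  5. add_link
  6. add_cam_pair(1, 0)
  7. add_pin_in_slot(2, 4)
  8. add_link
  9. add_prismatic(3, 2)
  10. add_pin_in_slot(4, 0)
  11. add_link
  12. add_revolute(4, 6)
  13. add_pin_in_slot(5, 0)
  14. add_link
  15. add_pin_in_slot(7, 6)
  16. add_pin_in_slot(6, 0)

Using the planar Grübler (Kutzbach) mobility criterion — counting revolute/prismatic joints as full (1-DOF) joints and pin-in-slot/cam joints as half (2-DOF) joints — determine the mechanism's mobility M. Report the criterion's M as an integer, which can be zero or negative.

M = 10

link 0 = ground. State L|J1|J2 = 1|0|0
+link1  2|0|0
+link2  3|0|0
C(2,1) f=2→J2  3|0|1
+link3  4|0|1
+link4  5|0|1
C(1,0) f=2→J2  5|0|2
PS(2,4) f=2→J2  5|0|3
+link5  6|0|3
P(3,2) f=1→J1  6|1|3
PS(4,0) f=2→J2  6|1|4
+link6  7|1|4
R(4,6) f=1→J1  7|2|4
PS(5,0) f=2→J2  7|2|5
+link7  8|2|5
PS(7,6) f=2→J2  8|2|6
PS(6,0) f=2→J2  8|2|7
M = 3(8−1)−2·2−7 = 21−4−7 = 10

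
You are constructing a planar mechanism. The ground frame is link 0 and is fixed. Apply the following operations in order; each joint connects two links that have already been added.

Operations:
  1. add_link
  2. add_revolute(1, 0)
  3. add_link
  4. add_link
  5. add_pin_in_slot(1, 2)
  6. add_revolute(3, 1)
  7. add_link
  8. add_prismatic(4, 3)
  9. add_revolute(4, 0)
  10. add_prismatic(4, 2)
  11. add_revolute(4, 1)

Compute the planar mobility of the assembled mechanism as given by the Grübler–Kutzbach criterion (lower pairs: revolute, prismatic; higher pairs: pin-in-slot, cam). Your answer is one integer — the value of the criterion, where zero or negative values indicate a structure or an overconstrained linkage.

ground; <1,0,0>
#1 <2,0,0>
R:1↔0 J1 <2,1,0>
#2 <3,1,0>
#3 <4,1,0>
PS:1↔2 J2 <4,1,1>
R:3↔1 J1 <4,2,1>
#4 <5,2,1>
P:4↔3 J1 <5,3,1>
R:4↔0 J1 <5,4,1>
P:4↔2 J1 <5,5,1>
R:4↔1 J1 <5,6,1>
3×4 − 2×6 − 1×1 = -1

M = -1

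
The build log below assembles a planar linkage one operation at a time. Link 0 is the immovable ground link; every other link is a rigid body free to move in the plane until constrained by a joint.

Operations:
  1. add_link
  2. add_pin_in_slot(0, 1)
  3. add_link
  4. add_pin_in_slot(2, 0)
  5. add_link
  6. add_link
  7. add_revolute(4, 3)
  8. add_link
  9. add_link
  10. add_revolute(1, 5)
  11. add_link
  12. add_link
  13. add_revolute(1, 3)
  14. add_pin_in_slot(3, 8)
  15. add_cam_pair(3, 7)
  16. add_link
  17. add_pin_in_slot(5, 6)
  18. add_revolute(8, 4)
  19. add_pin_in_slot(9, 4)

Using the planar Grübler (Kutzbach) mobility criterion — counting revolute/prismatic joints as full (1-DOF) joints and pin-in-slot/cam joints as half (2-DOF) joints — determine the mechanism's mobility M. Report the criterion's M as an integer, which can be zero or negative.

[1;0;0] (link 0 is ground)
L+ [2;0;0]
PS(0,1)∈J2 [2;0;1]
L+ [3;0;1]
PS(2,0)∈J2 [3;0;2]
L+ [4;0;2]
L+ [5;0;2]
R(4,3)∈J1 [5;1;2]
L+ [6;1;2]
L+ [7;1;2]
R(1,5)∈J1 [7;2;2]
L+ [8;2;2]
L+ [9;2;2]
R(1,3)∈J1 [9;3;2]
PS(3,8)∈J2 [9;3;3]
C(3,7)∈J2 [9;3;4]
L+ [10;3;4]
PS(5,6)∈J2 [10;3;5]
R(8,4)∈J1 [10;4;5]
PS(9,4)∈J2 [10;4;6]
mobility = 27 − 8 − 6 = 13

M = 13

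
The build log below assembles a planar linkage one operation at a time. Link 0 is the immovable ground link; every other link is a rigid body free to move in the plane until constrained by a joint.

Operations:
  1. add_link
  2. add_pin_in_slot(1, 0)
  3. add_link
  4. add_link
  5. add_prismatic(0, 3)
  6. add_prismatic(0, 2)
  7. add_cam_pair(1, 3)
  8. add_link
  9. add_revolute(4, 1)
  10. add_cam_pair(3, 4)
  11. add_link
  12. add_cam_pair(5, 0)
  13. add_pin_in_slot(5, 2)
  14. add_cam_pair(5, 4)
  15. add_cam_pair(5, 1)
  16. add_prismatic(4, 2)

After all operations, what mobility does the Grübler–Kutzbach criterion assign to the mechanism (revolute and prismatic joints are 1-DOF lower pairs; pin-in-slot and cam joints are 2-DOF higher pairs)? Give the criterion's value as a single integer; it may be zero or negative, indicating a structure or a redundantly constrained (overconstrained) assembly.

link 0 = ground. State L|J1|J2 = 1|0|0
+link1  2|0|0
PS(1,0) f=2→J2  2|0|1
+link2  3|0|1
+link3  4|0|1
P(0,3) f=1→J1  4|1|1
P(0,2) f=1→J1  4|2|1
C(1,3) f=2→J2  4|2|2
+link4  5|2|2
R(4,1) f=1→J1  5|3|2
C(3,4) f=2→J2  5|3|3
+link5  6|3|3
C(5,0) f=2→J2  6|3|4
PS(5,2) f=2→J2  6|3|5
C(5,4) f=2→J2  6|3|6
C(5,1) f=2→J2  6|3|7
P(4,2) f=1→J1  6|4|7
M = 3(6−1)−2·4−7 = 15−8−7 = 0

M = 0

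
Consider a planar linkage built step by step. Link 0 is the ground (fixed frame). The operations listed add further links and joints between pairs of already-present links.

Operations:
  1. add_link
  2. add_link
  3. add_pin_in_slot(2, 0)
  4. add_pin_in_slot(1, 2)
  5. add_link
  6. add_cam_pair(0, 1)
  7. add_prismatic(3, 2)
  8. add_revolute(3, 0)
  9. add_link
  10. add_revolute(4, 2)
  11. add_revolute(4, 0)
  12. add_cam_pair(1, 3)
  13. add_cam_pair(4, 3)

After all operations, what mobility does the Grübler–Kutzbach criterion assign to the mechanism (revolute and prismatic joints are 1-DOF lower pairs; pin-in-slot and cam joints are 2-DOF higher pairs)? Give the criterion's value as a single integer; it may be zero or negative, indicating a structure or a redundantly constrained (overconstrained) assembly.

M = -1

[1;0;0] (link 0 is ground)
L+ [2;0;0]
L+ [3;0;0]
PS(2,0)∈J2 [3;0;1]
PS(1,2)∈J2 [3;0;2]
L+ [4;0;2]
C(0,1)∈J2 [4;0;3]
P(3,2)∈J1 [4;1;3]
R(3,0)∈J1 [4;2;3]
L+ [5;2;3]
R(4,2)∈J1 [5;3;3]
R(4,0)∈J1 [5;4;3]
C(1,3)∈J2 [5;4;4]
C(4,3)∈J2 [5;4;5]
mobility = 12 − 8 − 5 = -1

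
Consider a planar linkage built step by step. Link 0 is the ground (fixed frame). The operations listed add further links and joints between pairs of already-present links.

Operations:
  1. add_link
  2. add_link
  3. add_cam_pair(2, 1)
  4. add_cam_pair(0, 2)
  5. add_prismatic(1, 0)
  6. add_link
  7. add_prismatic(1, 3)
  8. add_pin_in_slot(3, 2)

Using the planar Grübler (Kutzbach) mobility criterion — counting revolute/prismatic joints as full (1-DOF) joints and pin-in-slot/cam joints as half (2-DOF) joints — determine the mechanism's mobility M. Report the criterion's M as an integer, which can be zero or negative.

M = 2

link 0 = ground. State L|J1|J2 = 1|0|0
+link1  2|0|0
+link2  3|0|0
C(2,1) f=2→J2  3|0|1
C(0,2) f=2→J2  3|0|2
P(1,0) f=1→J1  3|1|2
+link3  4|1|2
P(1,3) f=1→J1  4|2|2
PS(3,2) f=2→J2  4|2|3
M = 3(4−1)−2·2−3 = 9−4−3 = 2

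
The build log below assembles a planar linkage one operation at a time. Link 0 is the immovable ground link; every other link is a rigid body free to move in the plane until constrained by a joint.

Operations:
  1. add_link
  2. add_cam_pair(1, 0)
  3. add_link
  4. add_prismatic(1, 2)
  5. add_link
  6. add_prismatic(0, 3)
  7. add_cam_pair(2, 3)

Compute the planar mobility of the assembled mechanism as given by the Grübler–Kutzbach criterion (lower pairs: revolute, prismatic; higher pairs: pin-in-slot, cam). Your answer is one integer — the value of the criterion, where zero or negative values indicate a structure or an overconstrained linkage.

link 0 = ground. State L|J1|J2 = 1|0|0
+link1  2|0|0
C(1,0) f=2→J2  2|0|1
+link2  3|0|1
P(1,2) f=1→J1  3|1|1
+link3  4|1|1
P(0,3) f=1→J1  4|2|1
C(2,3) f=2→J2  4|2|2
M = 3(4−1)−2·2−2 = 9−4−2 = 3

M = 3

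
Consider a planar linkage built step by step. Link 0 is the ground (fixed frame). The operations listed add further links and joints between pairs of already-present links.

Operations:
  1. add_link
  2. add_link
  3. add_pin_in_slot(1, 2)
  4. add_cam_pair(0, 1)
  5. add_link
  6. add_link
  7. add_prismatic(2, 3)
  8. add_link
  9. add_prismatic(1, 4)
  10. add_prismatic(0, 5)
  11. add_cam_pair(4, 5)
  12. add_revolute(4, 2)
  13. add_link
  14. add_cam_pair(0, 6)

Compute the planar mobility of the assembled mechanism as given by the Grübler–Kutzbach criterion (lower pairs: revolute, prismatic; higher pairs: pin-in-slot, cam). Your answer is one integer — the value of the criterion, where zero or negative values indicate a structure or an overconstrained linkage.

ground; <1,0,0>
#1 <2,0,0>
#2 <3,0,0>
PS:1↔2 J2 <3,0,1>
C:0↔1 J2 <3,0,2>
#3 <4,0,2>
#4 <5,0,2>
P:2↔3 J1 <5,1,2>
#5 <6,1,2>
P:1↔4 J1 <6,2,2>
P:0↔5 J1 <6,3,2>
C:4↔5 J2 <6,3,3>
R:4↔2 J1 <6,4,3>
#6 <7,4,3>
C:0↔6 J2 <7,4,4>
3×6 − 2×4 − 1×4 = 6

M = 6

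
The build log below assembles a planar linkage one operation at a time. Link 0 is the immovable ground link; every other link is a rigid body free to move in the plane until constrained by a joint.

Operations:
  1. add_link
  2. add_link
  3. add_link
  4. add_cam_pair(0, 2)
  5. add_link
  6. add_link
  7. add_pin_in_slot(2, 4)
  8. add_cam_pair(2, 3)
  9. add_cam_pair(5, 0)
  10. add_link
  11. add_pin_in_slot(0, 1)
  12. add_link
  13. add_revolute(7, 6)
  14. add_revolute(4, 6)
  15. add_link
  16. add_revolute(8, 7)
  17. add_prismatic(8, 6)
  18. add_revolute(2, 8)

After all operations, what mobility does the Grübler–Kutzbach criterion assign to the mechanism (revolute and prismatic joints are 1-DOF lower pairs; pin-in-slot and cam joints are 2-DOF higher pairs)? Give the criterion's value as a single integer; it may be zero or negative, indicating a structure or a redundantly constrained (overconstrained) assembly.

L=1 J1=0 J2=0
add link → L=2 J1=0 J2=0
add link → L=3 J1=0 J2=0
add link → L=4 J1=0 J2=0
C@0,2 dof=2 J2 → L=4 J1=0 J2=1
add link → L=5 J1=0 J2=1
add link → L=6 J1=0 J2=1
PS@2,4 dof=2 J2 → L=6 J1=0 J2=2
C@2,3 dof=2 J2 → L=6 J1=0 J2=3
C@5,0 dof=2 J2 → L=6 J1=0 J2=4
add link → L=7 J1=0 J2=4
PS@0,1 dof=2 J2 → L=7 J1=0 J2=5
add link → L=8 J1=0 J2=5
R@7,6 dof=1 J1 → L=8 J1=1 J2=5
R@4,6 dof=1 J1 → L=8 J1=2 J2=5
add link → L=9 J1=2 J2=5
R@8,7 dof=1 J1 → L=9 J1=3 J2=5
P@8,6 dof=1 J1 → L=9 J1=4 J2=5
R@2,8 dof=1 J1 → L=9 J1=5 J2=5
M=3(L−1)−2J1−J2=3·8−2·5−5=9

M = 9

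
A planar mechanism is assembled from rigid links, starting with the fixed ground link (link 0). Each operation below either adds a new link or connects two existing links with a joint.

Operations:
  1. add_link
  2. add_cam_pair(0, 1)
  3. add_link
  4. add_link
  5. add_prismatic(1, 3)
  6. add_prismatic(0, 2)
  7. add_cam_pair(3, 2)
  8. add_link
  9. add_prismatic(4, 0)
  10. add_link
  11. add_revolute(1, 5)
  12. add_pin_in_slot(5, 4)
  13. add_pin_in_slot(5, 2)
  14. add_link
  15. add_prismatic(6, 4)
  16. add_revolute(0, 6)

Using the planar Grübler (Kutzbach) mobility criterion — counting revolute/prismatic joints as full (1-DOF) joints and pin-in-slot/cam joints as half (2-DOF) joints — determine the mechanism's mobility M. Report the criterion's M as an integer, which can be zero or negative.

link 0 = ground. State L|J1|J2 = 1|0|0
+link1  2|0|0
C(0,1) f=2→J2  2|0|1
+link2  3|0|1
+link3  4|0|1
P(1,3) f=1→J1  4|1|1
P(0,2) f=1→J1  4|2|1
C(3,2) f=2→J2  4|2|2
+link4  5|2|2
P(4,0) f=1→J1  5|3|2
+link5  6|3|2
R(1,5) f=1→J1  6|4|2
PS(5,4) f=2→J2  6|4|3
PS(5,2) f=2→J2  6|4|4
+link6  7|4|4
P(6,4) f=1→J1  7|5|4
R(0,6) f=1→J1  7|6|4
M = 3(7−1)−2·6−4 = 18−12−4 = 2

M = 2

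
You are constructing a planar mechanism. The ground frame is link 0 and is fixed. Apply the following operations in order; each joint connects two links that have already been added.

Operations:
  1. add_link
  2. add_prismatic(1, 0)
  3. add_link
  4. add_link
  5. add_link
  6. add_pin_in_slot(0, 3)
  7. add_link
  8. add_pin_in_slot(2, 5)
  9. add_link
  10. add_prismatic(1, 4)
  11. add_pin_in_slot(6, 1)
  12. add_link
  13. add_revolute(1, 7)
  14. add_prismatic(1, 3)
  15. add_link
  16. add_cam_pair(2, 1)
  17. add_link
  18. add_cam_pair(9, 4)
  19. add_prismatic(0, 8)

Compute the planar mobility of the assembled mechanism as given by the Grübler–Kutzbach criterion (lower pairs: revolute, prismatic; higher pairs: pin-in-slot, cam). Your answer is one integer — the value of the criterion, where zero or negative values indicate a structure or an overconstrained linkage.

M = 12

link 0 = ground. State L|J1|J2 = 1|0|0
+link1  2|0|0
P(1,0) f=1→J1  2|1|0
+link2  3|1|0
+link3  4|1|0
+link4  5|1|0
PS(0,3) f=2→J2  5|1|1
+link5  6|1|1
PS(2,5) f=2→J2  6|1|2
+link6  7|1|2
P(1,4) f=1→J1  7|2|2
PS(6,1) f=2→J2  7|2|3
+link7  8|2|3
R(1,7) f=1→J1  8|3|3
P(1,3) f=1→J1  8|4|3
+link8  9|4|3
C(2,1) f=2→J2  9|4|4
+link9  10|4|4
C(9,4) f=2→J2  10|4|5
P(0,8) f=1→J1  10|5|5
M = 3(10−1)−2·5−5 = 27−10−5 = 12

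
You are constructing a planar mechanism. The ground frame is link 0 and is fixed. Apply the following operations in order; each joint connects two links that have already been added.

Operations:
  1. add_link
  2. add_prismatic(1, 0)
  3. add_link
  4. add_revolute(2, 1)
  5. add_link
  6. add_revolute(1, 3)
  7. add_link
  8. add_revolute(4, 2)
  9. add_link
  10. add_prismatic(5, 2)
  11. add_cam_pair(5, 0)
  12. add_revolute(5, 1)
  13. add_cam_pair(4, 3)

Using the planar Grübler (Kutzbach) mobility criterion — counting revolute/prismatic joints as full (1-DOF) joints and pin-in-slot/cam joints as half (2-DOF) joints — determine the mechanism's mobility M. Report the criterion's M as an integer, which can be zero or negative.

M = 1

[1;0;0] (link 0 is ground)
L+ [2;0;0]
P(1,0)∈J1 [2;1;0]
L+ [3;1;0]
R(2,1)∈J1 [3;2;0]
L+ [4;2;0]
R(1,3)∈J1 [4;3;0]
L+ [5;3;0]
R(4,2)∈J1 [5;4;0]
L+ [6;4;0]
P(5,2)∈J1 [6;5;0]
C(5,0)∈J2 [6;5;1]
R(5,1)∈J1 [6;6;1]
C(4,3)∈J2 [6;6;2]
mobility = 15 − 12 − 2 = 1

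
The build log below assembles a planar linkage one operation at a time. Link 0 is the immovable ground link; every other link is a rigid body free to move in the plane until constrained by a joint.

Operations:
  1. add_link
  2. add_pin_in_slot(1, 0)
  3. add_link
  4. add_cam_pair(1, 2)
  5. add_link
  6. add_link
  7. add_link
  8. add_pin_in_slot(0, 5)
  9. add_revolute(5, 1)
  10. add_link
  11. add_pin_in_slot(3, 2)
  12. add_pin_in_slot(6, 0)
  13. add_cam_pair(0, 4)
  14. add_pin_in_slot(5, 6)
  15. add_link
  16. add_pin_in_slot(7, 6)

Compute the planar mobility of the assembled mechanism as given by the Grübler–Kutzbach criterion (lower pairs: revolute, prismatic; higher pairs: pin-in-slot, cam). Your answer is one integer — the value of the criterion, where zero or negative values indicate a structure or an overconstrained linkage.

[1;0;0] (link 0 is ground)
L+ [2;0;0]
PS(1,0)∈J2 [2;0;1]
L+ [3;0;1]
C(1,2)∈J2 [3;0;2]
L+ [4;0;2]
L+ [5;0;2]
L+ [6;0;2]
PS(0,5)∈J2 [6;0;3]
R(5,1)∈J1 [6;1;3]
L+ [7;1;3]
PS(3,2)∈J2 [7;1;4]
PS(6,0)∈J2 [7;1;5]
C(0,4)∈J2 [7;1;6]
PS(5,6)∈J2 [7;1;7]
L+ [8;1;7]
PS(7,6)∈J2 [8;1;8]
mobility = 21 − 2 − 8 = 11

M = 11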